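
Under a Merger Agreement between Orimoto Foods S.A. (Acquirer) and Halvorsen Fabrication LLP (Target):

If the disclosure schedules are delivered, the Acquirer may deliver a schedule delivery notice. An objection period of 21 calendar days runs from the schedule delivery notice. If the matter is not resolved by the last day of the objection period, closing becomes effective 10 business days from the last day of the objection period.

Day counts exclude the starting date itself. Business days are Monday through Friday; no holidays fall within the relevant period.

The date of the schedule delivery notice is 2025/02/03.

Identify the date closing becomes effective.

Adding 21 calendar days to 2025/02/03 gives 2025/02/24, which is the last day of the objection period.
From Monday, 2025/02/24, 10 business days (Feb 25, Feb 26, Feb 27, Feb 28, Mar 3, Mar 4, Mar 5, Mar 6, Mar 7, Mar 10, skipping weekends) brings us to Monday, 2025/03/10, which is the date closing becomes effective.

2025/03/10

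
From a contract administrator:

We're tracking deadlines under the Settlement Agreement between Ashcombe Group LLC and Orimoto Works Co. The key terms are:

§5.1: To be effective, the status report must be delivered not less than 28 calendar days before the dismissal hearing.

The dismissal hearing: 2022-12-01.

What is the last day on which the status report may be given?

2022-11-03

Counting back 28 calendar days from 2022-12-01 gives 2022-11-03.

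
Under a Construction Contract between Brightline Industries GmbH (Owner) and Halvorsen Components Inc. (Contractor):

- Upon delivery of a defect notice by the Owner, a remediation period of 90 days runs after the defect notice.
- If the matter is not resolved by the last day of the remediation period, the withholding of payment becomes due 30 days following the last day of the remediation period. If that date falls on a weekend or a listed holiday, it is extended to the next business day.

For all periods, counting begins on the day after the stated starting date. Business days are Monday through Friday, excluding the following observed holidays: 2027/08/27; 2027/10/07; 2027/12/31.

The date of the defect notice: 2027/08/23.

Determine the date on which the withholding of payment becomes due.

The last day of the remediation period: 90 calendar days after 2027/08/23 is 2027/11/21.
The date on which the withholding of payment becomes due: 2027/11/21 + 30 days = 2027/12/21. 2027/12/21 is a Tuesday and is not a listed holiday, so no roll-forward applies.

2027/12/21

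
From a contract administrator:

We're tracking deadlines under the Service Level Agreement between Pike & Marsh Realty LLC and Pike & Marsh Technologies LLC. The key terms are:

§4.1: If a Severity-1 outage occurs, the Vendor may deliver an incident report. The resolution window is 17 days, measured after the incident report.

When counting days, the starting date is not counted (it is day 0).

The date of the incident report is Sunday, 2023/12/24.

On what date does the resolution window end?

2024/01/10

The last day of the resolution window: 17 calendar days after 2023/12/24 is 2024/01/10.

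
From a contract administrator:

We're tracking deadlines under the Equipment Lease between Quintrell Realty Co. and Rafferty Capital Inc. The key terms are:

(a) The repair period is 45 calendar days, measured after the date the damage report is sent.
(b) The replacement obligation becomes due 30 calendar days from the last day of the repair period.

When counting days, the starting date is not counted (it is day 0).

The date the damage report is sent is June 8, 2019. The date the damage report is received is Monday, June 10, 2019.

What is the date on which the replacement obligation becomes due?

August 22, 2019

The last day of the repair period: 45 calendar days after June 8, 2019 is July 23, 2019.
Adding 30 calendar days to July 23, 2019 gives August 22, 2019, which is the date on which the replacement obligation becomes due.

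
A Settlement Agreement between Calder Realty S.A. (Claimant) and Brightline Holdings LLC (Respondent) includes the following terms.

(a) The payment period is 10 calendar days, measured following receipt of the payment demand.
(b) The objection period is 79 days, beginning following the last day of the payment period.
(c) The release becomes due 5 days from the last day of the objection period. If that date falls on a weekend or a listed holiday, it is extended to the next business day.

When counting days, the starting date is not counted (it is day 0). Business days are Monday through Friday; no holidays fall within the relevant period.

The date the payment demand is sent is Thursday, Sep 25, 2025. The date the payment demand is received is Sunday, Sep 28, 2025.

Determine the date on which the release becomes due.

Dec 31, 2025

The last day of the payment period: Sep 28, 2025 + 10 days = Oct 8, 2025.
The last day of the objection period: 79 calendar days after Oct 8, 2025 is Dec 26, 2025.
The date on which the release becomes due: Dec 26, 2025 + 5 days = Dec 31, 2025. Dec 31, 2025 is a Wednesday, so no roll-forward applies.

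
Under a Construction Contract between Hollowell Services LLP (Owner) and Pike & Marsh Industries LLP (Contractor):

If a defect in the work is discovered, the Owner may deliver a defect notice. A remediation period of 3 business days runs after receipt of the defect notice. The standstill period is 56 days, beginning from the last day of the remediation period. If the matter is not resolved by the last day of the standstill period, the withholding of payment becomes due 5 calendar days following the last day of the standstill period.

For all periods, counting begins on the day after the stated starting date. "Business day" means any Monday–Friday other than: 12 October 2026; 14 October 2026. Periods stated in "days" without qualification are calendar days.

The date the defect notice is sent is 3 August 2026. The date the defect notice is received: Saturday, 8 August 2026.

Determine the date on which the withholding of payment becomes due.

From Saturday, 8 August 2026, 3 business days (Aug 10, Aug 11, Aug 12, skipping weekends) brings us to Wednesday, 12 August 2026, which is the last day of the remediation period.
The last day of the standstill period: 12 August 2026 + 56 days = 7 October 2026.
The date on which the withholding of payment becomes due: 5 calendar days after 7 October 2026 is 12 October 2026.

12 October 2026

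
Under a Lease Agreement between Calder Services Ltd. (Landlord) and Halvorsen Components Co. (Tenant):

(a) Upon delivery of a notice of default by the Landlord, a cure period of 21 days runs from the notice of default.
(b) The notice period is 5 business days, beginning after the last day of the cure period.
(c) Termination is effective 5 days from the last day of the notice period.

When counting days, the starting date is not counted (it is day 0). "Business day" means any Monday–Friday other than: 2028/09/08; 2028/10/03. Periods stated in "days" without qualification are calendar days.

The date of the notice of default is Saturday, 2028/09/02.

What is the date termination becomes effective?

2028/10/04

Adding 21 calendar days to 2028/09/02 gives 2028/09/23, which is the last day of the cure period.
From Saturday, 2028/09/23, 5 business days (Sep 25, Sep 26, Sep 27, Sep 28, Sep 29, skipping weekends) brings us to Friday, 2028/09/29, which is the last day of the notice period.
The date termination becomes effective: 2028/09/29 + 5 days = 2028/10/04.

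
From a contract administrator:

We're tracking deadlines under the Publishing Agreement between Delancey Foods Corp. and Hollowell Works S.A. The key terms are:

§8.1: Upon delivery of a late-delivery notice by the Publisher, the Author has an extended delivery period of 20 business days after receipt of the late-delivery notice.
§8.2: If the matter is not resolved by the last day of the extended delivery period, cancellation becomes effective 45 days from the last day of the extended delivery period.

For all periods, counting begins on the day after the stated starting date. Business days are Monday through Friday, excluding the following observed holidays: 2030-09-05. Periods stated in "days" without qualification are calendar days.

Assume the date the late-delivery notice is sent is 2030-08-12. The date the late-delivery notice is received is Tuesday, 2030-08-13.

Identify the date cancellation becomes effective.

2030-10-26

The last day of the extended delivery period: 20 business days after Tuesday, 2030-08-13, skipping weekends and the listed holiday on Sep 5 — Aug 14, Aug 15, Aug 16, Aug 19, …, Sep 9, Sep 10, Sep 11 — lands on Wednesday, 2030-09-11.
Adding 45 calendar days to 2030-09-11 gives 2030-10-26, which is the date cancellation becomes effective.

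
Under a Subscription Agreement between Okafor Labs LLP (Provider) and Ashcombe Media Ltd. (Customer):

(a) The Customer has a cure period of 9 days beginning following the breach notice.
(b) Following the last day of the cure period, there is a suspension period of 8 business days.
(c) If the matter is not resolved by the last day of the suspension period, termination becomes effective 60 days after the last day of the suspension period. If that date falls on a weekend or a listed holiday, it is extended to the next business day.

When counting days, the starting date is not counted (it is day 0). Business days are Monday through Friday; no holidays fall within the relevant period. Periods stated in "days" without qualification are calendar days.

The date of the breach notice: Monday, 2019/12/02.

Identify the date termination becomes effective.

2020/02/21

The last day of the cure period: 9 calendar days after 2019/12/02 is 2019/12/11.
From Wednesday, 2019/12/11, 8 business days (Dec 12, Dec 13, Dec 16, Dec 17, Dec 18, Dec 19, Dec 20, Dec 23, skipping weekends) brings us to Monday, 2019/12/23, which is the last day of the suspension period.
Adding 60 calendar days to 2019/12/23 gives 2020/02/21, which is the date termination becomes effective. 2020/02/21 is a Friday, so no roll-forward applies.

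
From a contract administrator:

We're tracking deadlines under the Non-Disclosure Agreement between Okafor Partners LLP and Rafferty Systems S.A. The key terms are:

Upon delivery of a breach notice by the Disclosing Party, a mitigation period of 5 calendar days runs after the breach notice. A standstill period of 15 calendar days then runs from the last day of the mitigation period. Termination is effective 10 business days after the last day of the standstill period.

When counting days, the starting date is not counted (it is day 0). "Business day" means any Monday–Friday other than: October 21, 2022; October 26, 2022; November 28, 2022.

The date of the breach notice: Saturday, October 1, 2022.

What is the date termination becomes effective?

November 7, 2022

Adding 5 calendar days to October 1, 2022 gives October 6, 2022, which is the last day of the mitigation period.
Adding 15 calendar days to October 6, 2022 gives October 21, 2022, which is the last day of the standstill period.
The date termination becomes effective: counting 10 business days from Friday, October 21, 2022 (Oct 24, Oct 25, Oct 27, Oct 28, Oct 31, Nov 1, Nov 2, Nov 3, Nov 4, Nov 7, skipping weekends and the listed holiday on Oct 26) reaches Monday, November 7, 2022.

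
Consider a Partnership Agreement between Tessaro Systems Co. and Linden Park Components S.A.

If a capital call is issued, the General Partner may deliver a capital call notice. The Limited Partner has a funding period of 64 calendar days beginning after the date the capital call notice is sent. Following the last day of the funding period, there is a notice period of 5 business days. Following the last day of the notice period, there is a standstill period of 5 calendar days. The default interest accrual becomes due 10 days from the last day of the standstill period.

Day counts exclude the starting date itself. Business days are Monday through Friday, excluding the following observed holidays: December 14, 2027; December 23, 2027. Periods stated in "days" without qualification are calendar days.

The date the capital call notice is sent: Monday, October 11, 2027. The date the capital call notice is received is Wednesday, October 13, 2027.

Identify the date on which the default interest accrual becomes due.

The last day of the funding period: October 11, 2027 + 64 days = December 14, 2027.
The last day of the notice period: 5 business days after Tuesday, December 14, 2027, skipping weekends — Dec 15, Dec 16, Dec 17, Dec 20, Dec 21 — lands on Tuesday, December 21, 2027.
The last day of the standstill period: 5 calendar days after December 21, 2027 is December 26, 2027.
The date on which the default interest accrual becomes due: December 26, 2027 + 10 days = January 5, 2028.

January 5, 2028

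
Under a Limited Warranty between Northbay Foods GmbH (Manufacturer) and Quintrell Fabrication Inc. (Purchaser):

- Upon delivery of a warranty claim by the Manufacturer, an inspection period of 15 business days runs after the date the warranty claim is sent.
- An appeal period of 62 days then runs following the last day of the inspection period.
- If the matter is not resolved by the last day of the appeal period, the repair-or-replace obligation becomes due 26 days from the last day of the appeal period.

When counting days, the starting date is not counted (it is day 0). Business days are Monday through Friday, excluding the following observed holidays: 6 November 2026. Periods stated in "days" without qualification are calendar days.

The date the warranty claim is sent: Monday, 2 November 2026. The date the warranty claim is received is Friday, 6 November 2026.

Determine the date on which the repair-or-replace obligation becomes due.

The last day of the inspection period: counting 15 business days from Monday, 2 November 2026 (Nov 3, Nov 4, Nov 5, Nov 9, …, Nov 20, Nov 23, Nov 24, skipping weekends and the listed holiday on Nov 6) reaches Tuesday, 24 November 2026.
The last day of the appeal period: 24 November 2026 + 62 days = 25 January 2027.
The date on which the repair-or-replace obligation becomes due: 25 January 2027 + 26 days = 20 February 2027.

20 February 2027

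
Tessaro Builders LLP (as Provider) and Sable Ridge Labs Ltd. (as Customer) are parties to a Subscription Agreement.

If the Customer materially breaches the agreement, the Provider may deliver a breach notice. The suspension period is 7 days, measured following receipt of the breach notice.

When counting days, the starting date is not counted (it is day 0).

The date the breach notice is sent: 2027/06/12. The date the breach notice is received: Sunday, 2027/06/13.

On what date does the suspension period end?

2027/06/20

The last day of the suspension period: 2027/06/13 + 7 days = 2027/06/20.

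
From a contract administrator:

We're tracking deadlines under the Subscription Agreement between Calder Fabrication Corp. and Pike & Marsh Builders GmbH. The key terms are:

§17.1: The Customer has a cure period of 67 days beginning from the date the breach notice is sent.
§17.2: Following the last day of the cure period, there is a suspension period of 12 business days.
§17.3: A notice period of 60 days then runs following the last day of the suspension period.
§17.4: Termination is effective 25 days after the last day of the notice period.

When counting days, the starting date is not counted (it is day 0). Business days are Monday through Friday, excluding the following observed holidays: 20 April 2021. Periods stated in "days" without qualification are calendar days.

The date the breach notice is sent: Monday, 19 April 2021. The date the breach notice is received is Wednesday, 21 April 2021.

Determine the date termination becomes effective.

6 October 2021

Adding 67 calendar days to 19 April 2021 gives 25 June 2021, which is the last day of the cure period.
The last day of the suspension period: counting 12 business days from Friday, 25 June 2021 (Jun 28, Jun 29, Jun 30, Jul 1, …, Jul 9, Jul 12, Jul 13, skipping weekends) reaches Tuesday, 13 July 2021.
The last day of the notice period: 60 calendar days after 13 July 2021 is 11 September 2021.
The date termination becomes effective: 11 September 2021 + 25 days = 6 October 2021.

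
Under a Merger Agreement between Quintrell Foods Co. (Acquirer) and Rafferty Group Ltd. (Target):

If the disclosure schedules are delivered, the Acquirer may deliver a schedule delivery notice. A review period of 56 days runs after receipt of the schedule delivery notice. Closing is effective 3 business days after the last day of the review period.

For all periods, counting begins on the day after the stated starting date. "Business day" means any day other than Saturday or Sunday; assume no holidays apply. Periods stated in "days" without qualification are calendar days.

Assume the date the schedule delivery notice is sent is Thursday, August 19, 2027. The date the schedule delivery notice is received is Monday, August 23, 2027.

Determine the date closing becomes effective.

The last day of the review period: August 23, 2027 + 56 days = October 18, 2027.
The date closing becomes effective: 3 business days after Monday, October 18, 2027, skipping weekends — Oct 19, Oct 20, Oct 21 — lands on Thursday, October 21, 2027.

October 21, 2027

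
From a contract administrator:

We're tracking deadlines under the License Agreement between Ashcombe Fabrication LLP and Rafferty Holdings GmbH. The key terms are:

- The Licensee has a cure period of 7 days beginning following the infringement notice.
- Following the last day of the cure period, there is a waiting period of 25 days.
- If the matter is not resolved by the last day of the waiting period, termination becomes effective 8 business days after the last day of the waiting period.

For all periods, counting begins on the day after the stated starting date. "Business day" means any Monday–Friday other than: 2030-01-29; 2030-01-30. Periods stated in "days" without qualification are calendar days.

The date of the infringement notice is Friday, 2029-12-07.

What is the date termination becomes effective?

The last day of the cure period: 7 calendar days after 2029-12-07 is 2029-12-14.
The last day of the waiting period: 2029-12-14 + 25 days = 2030-01-08.
The date termination becomes effective: counting 8 business days from Tuesday, 2030-01-08 (Jan 9, Jan 10, Jan 11, Jan 14, Jan 15, Jan 16, Jan 17, Jan 18, skipping weekends) reaches Friday, 2030-01-18.

2030-01-18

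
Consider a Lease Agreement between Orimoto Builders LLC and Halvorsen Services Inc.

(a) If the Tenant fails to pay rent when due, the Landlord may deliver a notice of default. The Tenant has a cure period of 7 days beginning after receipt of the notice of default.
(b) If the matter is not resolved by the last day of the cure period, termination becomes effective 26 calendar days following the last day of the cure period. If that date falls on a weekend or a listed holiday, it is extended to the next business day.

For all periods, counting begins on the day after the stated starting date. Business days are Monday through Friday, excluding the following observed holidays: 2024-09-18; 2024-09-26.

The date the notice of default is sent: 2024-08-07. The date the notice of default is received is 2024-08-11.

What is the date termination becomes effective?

Adding 7 calendar days to 2024-08-11 gives 2024-08-18, which is the last day of the cure period.
The date termination becomes effective: 2024-08-18 + 26 days = 2024-09-13. 2024-09-13 is a Friday and is not a listed holiday, so no roll-forward applies.

2024-09-13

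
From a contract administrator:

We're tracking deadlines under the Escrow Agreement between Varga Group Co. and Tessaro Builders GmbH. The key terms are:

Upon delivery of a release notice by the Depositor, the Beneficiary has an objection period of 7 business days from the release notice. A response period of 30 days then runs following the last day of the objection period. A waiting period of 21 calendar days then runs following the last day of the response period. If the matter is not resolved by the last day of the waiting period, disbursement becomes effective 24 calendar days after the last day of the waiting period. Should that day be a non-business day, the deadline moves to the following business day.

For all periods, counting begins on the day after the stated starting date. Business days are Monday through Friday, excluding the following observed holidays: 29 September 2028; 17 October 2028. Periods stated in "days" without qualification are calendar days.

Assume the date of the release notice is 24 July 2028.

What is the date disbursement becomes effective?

16 October 2028

From Monday, 24 July 2028, 7 business days (Jul 25, Jul 26, Jul 27, Jul 28, Jul 31, Aug 1, Aug 2, skipping weekends) brings us to Wednesday, 2 August 2028, which is the last day of the objection period.
Adding 30 calendar days to 2 August 2028 gives 1 September 2028, which is the last day of the response period.
The last day of the waiting period: 1 September 2028 + 21 days = 22 September 2028.
The date disbursement becomes effective: 22 September 2028 + 24 days = 16 October 2028. 16 October 2028 is a Monday and is not a listed holiday, so no roll-forward applies.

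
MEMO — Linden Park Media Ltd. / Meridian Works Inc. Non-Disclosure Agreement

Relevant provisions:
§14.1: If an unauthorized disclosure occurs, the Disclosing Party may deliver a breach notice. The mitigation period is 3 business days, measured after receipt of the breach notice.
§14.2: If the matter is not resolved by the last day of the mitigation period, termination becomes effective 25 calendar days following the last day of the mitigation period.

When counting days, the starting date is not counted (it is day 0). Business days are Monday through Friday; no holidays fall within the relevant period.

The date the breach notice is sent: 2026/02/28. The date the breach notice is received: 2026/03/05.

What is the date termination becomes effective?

2026/04/04

The last day of the mitigation period: 3 business days after Thursday, 2026/03/05, skipping weekends — Mar 6, Mar 9, Mar 10 — lands on Tuesday, 2026/03/10.
The date termination becomes effective: 2026/03/10 + 25 days = 2026/04/04.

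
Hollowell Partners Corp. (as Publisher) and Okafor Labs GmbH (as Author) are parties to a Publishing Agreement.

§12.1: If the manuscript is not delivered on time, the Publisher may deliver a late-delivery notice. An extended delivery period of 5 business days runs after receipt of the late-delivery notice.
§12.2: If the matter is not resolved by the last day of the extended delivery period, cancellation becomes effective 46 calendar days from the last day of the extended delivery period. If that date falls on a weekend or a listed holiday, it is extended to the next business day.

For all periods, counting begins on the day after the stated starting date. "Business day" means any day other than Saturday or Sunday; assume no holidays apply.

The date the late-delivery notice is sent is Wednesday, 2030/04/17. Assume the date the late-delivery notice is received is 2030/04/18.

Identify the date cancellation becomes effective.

The last day of the extended delivery period: 5 business days after Thursday, 2030/04/18, skipping weekends — Apr 19, Apr 22, Apr 23, Apr 24, Apr 25 — lands on Thursday, 2030/04/25.
The date cancellation becomes effective: 2030/04/25 + 46 days = 2030/06/10. 2030/06/10 is a Monday, so no roll-forward applies.

2030/06/10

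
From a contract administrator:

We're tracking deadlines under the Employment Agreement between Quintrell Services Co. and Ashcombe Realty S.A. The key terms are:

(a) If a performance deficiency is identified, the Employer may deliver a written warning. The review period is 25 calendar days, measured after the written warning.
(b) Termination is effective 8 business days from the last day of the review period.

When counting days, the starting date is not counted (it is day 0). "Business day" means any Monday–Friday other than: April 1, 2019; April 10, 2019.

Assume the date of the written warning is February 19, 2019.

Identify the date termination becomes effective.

March 27, 2019

The last day of the review period: 25 calendar days after February 19, 2019 is March 16, 2019.
From Saturday, March 16, 2019, 8 business days (Mar 18, Mar 19, Mar 20, Mar 21, Mar 22, Mar 25, Mar 26, Mar 27, skipping weekends) brings us to Wednesday, March 27, 2019, which is the date termination becomes effective.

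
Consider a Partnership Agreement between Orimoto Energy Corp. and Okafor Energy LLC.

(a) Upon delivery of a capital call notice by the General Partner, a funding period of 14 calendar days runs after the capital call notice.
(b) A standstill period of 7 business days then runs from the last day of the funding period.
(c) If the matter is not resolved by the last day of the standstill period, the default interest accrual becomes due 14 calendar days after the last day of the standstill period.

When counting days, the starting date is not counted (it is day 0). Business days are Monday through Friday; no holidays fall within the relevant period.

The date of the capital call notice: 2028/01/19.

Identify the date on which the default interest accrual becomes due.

The last day of the funding period: 14 calendar days after 2028/01/19 is 2028/02/02.
The last day of the standstill period: counting 7 business days from Wednesday, 2028/02/02 (Feb 3, Feb 4, Feb 7, Feb 8, Feb 9, Feb 10, Feb 11, skipping weekends) reaches Friday, 2028/02/11.
The date on which the default interest accrual becomes due: 2028/02/11 + 14 days = 2028/02/25.

2028/02/25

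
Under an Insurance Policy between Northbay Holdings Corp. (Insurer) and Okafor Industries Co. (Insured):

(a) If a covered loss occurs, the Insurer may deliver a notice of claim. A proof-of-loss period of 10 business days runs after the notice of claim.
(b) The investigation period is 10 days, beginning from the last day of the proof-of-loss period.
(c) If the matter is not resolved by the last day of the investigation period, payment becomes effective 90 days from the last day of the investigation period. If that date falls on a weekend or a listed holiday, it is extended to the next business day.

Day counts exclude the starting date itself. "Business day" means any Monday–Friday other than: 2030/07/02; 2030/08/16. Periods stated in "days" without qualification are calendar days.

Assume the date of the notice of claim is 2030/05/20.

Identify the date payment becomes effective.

The last day of the proof-of-loss period: 10 business days after Monday, 2030/05/20, skipping weekends — May 21, May 22, May 23, May 24, May 27, May 28, May 29, May 30, May 31, Jun 3 — lands on Monday, 2030/06/03.
The last day of the investigation period: 2030/06/03 + 10 days = 2030/06/13.
The date payment becomes effective: 2030/06/13 + 90 days = 2030/09/11. 2030/09/11 is a Wednesday and is not a listed holiday, so no roll-forward applies.

2030/09/11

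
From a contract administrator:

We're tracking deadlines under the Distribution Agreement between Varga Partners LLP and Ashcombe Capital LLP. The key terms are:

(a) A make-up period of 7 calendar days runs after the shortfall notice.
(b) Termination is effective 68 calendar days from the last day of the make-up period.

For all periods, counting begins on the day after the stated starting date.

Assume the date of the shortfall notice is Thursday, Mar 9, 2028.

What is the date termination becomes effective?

Adding 7 calendar days to Mar 9, 2028 gives Mar 16, 2028, which is the last day of the make-up period.
The date termination becomes effective: 68 calendar days after Mar 16, 2028 is May 23, 2028.

May 23, 2028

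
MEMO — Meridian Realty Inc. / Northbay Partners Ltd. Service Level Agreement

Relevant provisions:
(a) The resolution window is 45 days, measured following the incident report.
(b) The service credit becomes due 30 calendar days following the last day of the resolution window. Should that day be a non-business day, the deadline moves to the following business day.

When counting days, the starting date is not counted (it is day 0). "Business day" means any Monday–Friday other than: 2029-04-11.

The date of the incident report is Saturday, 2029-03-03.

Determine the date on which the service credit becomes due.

The last day of the resolution window: 2029-03-03 + 45 days = 2029-04-17.
The date on which the service credit becomes due: 30 calendar days after 2029-04-17 is 2029-05-17. 2029-05-17 is a Thursday and is not a listed holiday, so no roll-forward applies.

2029-05-17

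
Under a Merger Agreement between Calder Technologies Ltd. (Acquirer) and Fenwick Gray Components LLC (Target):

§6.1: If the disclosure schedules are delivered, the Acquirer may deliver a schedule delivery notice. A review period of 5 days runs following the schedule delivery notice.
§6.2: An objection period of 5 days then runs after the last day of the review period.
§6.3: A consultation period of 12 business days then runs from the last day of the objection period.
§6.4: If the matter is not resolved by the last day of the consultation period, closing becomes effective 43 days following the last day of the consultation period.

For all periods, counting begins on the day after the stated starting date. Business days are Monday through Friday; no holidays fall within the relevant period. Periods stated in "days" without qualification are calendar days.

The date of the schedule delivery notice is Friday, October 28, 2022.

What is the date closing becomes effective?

The last day of the review period: 5 calendar days after October 28, 2022 is November 2, 2022.
The last day of the objection period: November 2, 2022 + 5 days = November 7, 2022.
From Monday, November 7, 2022, 12 business days (Nov 8, Nov 9, Nov 10, Nov 11, …, Nov 21, Nov 22, Nov 23, skipping weekends) brings us to Wednesday, November 23, 2022, which is the last day of the consultation period.
Adding 43 calendar days to November 23, 2022 gives January 5, 2023, which is the date closing becomes effective.

January 5, 2023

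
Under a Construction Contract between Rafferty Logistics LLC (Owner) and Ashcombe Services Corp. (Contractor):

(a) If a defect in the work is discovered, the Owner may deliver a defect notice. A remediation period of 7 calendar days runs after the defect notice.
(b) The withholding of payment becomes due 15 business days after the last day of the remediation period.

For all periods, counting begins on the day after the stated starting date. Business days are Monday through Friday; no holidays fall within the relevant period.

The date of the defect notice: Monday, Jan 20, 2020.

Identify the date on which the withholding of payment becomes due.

Adding 7 calendar days to Jan 20, 2020 gives Jan 27, 2020, which is the last day of the remediation period.
From Monday, Jan 27, 2020, 15 business days (Jan 28, Jan 29, Jan 30, Jan 31, …, Feb 13, Feb 14, Feb 17, skipping weekends) brings us to Monday, Feb 17, 2020, which is the date on which the withholding of payment becomes due.

Feb 17, 2020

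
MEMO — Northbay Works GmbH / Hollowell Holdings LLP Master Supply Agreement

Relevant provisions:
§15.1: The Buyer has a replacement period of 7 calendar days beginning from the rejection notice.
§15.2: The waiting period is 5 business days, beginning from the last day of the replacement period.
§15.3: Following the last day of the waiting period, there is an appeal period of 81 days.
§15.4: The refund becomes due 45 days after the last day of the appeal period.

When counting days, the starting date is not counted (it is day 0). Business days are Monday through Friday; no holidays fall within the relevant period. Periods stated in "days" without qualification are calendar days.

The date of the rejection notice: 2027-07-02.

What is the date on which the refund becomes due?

Adding 7 calendar days to 2027-07-02 gives 2027-07-09, which is the last day of the replacement period.
The last day of the waiting period: 5 business days after Friday, 2027-07-09, skipping weekends — Jul 12, Jul 13, Jul 14, Jul 15, Jul 16 — lands on Friday, 2027-07-16.
The last day of the appeal period: 2027-07-16 + 81 days = 2027-10-05.
The date on which the refund becomes due: 2027-10-05 + 45 days = 2027-11-19.

2027-11-19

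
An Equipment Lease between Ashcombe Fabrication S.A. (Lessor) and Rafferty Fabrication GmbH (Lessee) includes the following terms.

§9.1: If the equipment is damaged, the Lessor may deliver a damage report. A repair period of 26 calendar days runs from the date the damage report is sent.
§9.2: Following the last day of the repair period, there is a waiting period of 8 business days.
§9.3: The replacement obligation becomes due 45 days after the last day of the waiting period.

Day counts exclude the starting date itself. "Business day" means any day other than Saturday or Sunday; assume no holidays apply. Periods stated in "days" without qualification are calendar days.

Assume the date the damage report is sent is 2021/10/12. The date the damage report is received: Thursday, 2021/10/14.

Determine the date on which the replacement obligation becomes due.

2022/01/01

The last day of the repair period: 26 calendar days after 2021/10/12 is 2021/11/07.
The last day of the waiting period: counting 8 business days from Sunday, 2021/11/07 (Nov 8, Nov 9, Nov 10, Nov 11, Nov 12, Nov 15, Nov 16, Nov 17, skipping weekends) reaches Wednesday, 2021/11/17.
Adding 45 calendar days to 2021/11/17 gives 2022/01/01, which is the date on which the replacement obligation becomes due.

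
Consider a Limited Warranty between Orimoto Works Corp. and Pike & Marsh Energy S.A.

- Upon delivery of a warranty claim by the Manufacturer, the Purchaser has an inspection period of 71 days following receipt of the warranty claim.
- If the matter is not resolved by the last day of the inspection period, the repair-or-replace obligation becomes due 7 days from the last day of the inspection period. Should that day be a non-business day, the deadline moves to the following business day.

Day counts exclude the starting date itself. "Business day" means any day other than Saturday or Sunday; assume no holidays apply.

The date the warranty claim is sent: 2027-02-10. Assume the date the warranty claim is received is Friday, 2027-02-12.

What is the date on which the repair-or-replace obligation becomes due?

The last day of the inspection period: 71 calendar days after 2027-02-12 is 2027-04-24.
The date on which the repair-or-replace obligation becomes due: 2027-04-24 + 7 days = 2027-05-01. That falls on a Saturday, so it rolls to the next business day, Monday, 2027-05-03.

2027-05-03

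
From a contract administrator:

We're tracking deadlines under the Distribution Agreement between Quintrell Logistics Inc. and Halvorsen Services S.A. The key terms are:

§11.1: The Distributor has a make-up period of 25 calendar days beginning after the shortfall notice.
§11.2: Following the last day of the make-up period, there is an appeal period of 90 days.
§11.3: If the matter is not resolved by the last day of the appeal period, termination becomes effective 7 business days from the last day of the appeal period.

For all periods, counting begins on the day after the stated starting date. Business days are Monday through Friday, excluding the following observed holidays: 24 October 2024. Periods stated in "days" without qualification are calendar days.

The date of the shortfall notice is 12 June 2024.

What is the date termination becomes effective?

The last day of the make-up period: 25 calendar days after 12 June 2024 is 7 July 2024.
The last day of the appeal period: 90 calendar days after 7 July 2024 is 5 October 2024.
From Saturday, 5 October 2024, 7 business days (Oct 7, Oct 8, Oct 9, Oct 10, Oct 11, Oct 14, Oct 15, skipping weekends) brings us to Tuesday, 15 October 2024, which is the date termination becomes effective.

15 October 2024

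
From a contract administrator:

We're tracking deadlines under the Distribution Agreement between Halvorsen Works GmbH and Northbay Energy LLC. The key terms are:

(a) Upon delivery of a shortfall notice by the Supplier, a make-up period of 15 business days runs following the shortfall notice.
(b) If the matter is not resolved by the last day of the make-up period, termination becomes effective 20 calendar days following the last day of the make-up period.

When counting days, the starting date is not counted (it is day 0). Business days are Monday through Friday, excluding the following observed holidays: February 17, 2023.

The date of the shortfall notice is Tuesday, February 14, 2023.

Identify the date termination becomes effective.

From Tuesday, February 14, 2023, 15 business days (Feb 15, Feb 16, Feb 20, Feb 21, …, Mar 6, Mar 7, Mar 8, skipping weekends and the listed holiday on Feb 17) brings us to Wednesday, March 8, 2023, which is the last day of the make-up period.
The date termination becomes effective: March 8, 2023 + 20 days = March 28, 2023.

March 28, 2023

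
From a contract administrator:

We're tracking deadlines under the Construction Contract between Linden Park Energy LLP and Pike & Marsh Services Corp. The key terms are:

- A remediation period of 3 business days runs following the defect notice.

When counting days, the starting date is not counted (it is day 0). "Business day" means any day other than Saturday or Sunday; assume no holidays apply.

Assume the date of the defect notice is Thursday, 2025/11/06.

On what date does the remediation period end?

The last day of the remediation period: 3 business days after Thursday, 2025/11/06, skipping weekends — Nov 7, Nov 10, Nov 11 — lands on Tuesday, 2025/11/11.

2025/11/11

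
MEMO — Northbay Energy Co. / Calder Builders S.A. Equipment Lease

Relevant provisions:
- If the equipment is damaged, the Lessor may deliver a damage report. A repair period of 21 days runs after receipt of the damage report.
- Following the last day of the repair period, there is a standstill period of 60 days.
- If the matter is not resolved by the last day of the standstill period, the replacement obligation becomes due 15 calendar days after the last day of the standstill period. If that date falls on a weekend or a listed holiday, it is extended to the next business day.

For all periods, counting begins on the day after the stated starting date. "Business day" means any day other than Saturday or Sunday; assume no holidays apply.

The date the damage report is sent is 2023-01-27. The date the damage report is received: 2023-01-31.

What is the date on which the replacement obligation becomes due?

2023-05-08

The last day of the repair period: 2023-01-31 + 21 days = 2023-02-21.
The last day of the standstill period: 60 calendar days after 2023-02-21 is 2023-04-22.
The date on which the replacement obligation becomes due: 15 calendar days after 2023-04-22 is 2023-05-07. That falls on a Sunday, so it rolls to the next business day, Monday, 2023-05-08.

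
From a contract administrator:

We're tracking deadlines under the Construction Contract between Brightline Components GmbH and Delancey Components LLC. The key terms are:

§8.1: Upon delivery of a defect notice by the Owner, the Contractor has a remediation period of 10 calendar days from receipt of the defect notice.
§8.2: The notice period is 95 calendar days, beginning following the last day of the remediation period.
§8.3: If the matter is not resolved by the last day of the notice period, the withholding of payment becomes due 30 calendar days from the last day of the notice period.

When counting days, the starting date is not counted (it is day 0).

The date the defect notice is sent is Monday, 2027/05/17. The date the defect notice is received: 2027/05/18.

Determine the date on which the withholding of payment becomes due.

2027/09/30

The last day of the remediation period: 2027/05/18 + 10 days = 2027/05/28.
Adding 95 calendar days to 2027/05/28 gives 2027/08/31, which is the last day of the notice period.
The date on which the withholding of payment becomes due: 2027/08/31 + 30 days = 2027/09/30.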